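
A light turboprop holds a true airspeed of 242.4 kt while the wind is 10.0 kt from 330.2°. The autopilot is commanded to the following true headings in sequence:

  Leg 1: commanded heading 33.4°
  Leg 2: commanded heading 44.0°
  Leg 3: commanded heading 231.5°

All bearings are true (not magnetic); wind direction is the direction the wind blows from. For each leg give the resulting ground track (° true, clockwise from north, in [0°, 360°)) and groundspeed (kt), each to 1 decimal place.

Leg 1: heading 33.4°; drift +2.1° → track 35.5°, groundspeed 238.1 kt
Leg 2: heading 44.0°; drift +2.3° → track 46.3°, groundspeed 239.8 kt
Leg 3: heading 231.5°; drift -2.3° → track 229.2°, groundspeed 244.1 kt

Leg 1: track=35.5°, groundspeed=238.1 kt
Leg 2: track=46.3°, groundspeed=239.8 kt
Leg 3: track=229.2°, groundspeed=244.1 kt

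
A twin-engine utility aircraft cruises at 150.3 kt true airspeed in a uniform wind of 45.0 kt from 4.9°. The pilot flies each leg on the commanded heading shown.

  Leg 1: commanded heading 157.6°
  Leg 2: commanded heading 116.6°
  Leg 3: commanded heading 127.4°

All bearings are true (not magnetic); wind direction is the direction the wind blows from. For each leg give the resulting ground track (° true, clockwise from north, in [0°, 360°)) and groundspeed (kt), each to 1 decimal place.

Leg 1: track=163.8°, groundspeed=191.4 kt
Leg 2: track=130.7°, groundspeed=172.1 kt
Leg 3: track=139.7°, groundspeed=178.6 kt

Leg 1: heading 157.6°; drift +6.2° → track 163.8°, groundspeed 191.4 kt
Leg 2: heading 116.6°; drift +14.1° → track 130.7°, groundspeed 172.1 kt
Leg 3: heading 127.4°; drift +12.3° → track 139.7°, groundspeed 178.6 kt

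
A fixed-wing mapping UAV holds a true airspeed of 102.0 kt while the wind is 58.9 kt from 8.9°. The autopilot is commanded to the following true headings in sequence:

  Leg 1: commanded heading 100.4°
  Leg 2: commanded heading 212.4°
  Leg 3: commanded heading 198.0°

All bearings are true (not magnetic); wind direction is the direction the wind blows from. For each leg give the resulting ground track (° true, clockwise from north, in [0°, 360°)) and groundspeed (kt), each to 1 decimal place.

Leg 1: heading 100.4°; drift +29.6° → track 130.0°, groundspeed 119.1 kt
Leg 2: heading 212.4°; drift -8.6° → track 203.8°, groundspeed 157.8 kt
Leg 3: heading 198.0°; drift -3.3° → track 194.7°, groundspeed 160.4 kt

Leg 1: track=130.0°, groundspeed=119.1 kt
Leg 2: track=203.8°, groundspeed=157.8 kt
Leg 3: track=194.7°, groundspeed=160.4 kt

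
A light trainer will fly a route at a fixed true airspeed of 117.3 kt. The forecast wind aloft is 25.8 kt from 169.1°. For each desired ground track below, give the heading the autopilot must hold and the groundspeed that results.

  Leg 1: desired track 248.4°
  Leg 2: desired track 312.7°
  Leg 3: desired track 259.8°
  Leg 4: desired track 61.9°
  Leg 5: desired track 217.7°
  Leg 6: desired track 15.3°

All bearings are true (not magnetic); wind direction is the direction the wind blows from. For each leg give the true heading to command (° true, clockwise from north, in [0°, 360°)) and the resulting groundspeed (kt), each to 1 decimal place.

Leg 1: desired track 248.4°; wind correction -12.5° → command heading 235.9°, groundspeed 109.7 kt
Leg 2: desired track 312.7°; wind correction -7.5° → command heading 305.2°, groundspeed 137.1 kt
Leg 3: desired track 259.8°; wind correction -12.7° → command heading 247.1°, groundspeed 114.7 kt
Leg 4: desired track 61.9°; wind correction +12.1° → command heading 74.0°, groundspeed 122.3 kt
Leg 5: desired track 217.7°; wind correction -9.5° → command heading 208.2°, groundspeed 98.6 kt
Leg 6: desired track 15.3°; wind correction +5.6° → command heading 20.9°, groundspeed 139.9 kt

Leg 1: heading=235.9°, groundspeed=109.7 kt
Leg 2: heading=305.2°, groundspeed=137.1 kt
Leg 3: heading=247.1°, groundspeed=114.7 kt
Leg 4: heading=74.0°, groundspeed=122.3 kt
Leg 5: heading=208.2°, groundspeed=98.6 kt
Leg 6: heading=20.9°, groundspeed=139.9 kt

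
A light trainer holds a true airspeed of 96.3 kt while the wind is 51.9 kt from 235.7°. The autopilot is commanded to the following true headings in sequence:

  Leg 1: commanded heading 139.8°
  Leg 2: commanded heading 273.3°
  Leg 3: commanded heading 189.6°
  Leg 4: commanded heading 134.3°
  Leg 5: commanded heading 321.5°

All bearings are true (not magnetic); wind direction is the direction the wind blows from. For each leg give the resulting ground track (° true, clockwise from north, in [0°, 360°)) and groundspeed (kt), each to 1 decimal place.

Leg 1: track=112.9°, groundspeed=114.0 kt
Leg 2: track=303.2°, groundspeed=63.6 kt
Leg 3: track=157.8°, groundspeed=71.0 kt
Leg 4: track=108.8°, groundspeed=118.1 kt
Leg 5: track=350.7°, groundspeed=106.0 kt

Leg 1: heading 139.8°; drift -26.9° → track 112.9°, groundspeed 114.0 kt
Leg 2: heading 273.3°; drift +29.9° → track 303.2°, groundspeed 63.6 kt
Leg 3: heading 189.6°; drift -31.8° → track 157.8°, groundspeed 71.0 kt
Leg 4: heading 134.3°; drift -25.5° → track 108.8°, groundspeed 118.1 kt
Leg 5: heading 321.5°; drift +29.2° → track 350.7°, groundspeed 106.0 kt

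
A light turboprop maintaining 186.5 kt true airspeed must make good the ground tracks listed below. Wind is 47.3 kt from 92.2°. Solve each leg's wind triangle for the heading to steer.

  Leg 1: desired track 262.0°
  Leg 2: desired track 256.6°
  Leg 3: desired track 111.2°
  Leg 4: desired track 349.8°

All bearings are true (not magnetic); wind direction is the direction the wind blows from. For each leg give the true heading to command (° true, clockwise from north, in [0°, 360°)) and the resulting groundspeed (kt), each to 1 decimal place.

Leg 1: desired track 262.0°; wind correction -2.6° → command heading 259.4°, groundspeed 232.9 kt
Leg 2: desired track 256.6°; wind correction -3.9° → command heading 252.7°, groundspeed 231.6 kt
Leg 3: desired track 111.2°; wind correction -4.7° → command heading 106.5°, groundspeed 141.1 kt
Leg 4: desired track 349.8°; wind correction +14.3° → command heading 4.1°, groundspeed 190.8 kt

Leg 1: heading=259.4°, groundspeed=232.9 kt
Leg 2: heading=252.7°, groundspeed=231.6 kt
Leg 3: heading=106.5°, groundspeed=141.1 kt
Leg 4: heading=4.1°, groundspeed=190.8 kt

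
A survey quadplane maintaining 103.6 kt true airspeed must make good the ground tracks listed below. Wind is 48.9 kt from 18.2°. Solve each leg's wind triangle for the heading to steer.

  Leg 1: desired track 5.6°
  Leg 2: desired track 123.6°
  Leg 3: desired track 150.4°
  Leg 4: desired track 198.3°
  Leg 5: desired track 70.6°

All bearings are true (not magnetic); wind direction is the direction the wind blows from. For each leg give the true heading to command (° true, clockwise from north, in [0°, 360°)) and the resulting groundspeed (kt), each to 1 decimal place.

Leg 1: heading=11.5°, groundspeed=55.3 kt
Leg 2: heading=96.5°, groundspeed=105.2 kt
Leg 3: heading=129.9°, groundspeed=129.9 kt
Leg 4: heading=198.3°, groundspeed=152.5 kt
Leg 5: heading=48.6°, groundspeed=66.2 kt

Leg 1: desired track 5.6°; wind correction +5.9° → command heading 11.5°, groundspeed 55.3 kt
Leg 2: desired track 123.6°; wind correction -27.1° → command heading 96.5°, groundspeed 105.2 kt
Leg 3: desired track 150.4°; wind correction -20.5° → command heading 129.9°, groundspeed 129.9 kt
Leg 4: desired track 198.3°; wind correction +0.0° → command heading 198.3°, groundspeed 152.5 kt
Leg 5: desired track 70.6°; wind correction -22.0° → command heading 48.6°, groundspeed 66.2 kt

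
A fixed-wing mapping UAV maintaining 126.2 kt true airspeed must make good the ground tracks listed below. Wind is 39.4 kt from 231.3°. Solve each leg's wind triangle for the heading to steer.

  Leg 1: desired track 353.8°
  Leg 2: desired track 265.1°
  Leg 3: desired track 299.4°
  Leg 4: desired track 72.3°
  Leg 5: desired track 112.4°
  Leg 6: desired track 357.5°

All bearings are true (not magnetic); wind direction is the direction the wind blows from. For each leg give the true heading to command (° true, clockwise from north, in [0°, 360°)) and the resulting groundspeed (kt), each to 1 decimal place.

Leg 1: heading=338.5°, groundspeed=142.9 kt
Leg 2: heading=255.1°, groundspeed=91.5 kt
Leg 3: heading=282.6°, groundspeed=106.1 kt
Leg 4: heading=78.7°, groundspeed=162.2 kt
Leg 5: heading=128.3°, groundspeed=140.4 kt
Leg 6: heading=342.9°, groundspeed=145.4 kt

Leg 1: desired track 353.8°; wind correction -15.3° → command heading 338.5°, groundspeed 142.9 kt
Leg 2: desired track 265.1°; wind correction -10.0° → command heading 255.1°, groundspeed 91.5 kt
Leg 3: desired track 299.4°; wind correction -16.8° → command heading 282.6°, groundspeed 106.1 kt
Leg 4: desired track 72.3°; wind correction +6.4° → command heading 78.7°, groundspeed 162.2 kt
Leg 5: desired track 112.4°; wind correction +15.9° → command heading 128.3°, groundspeed 140.4 kt
Leg 6: desired track 357.5°; wind correction -14.6° → command heading 342.9°, groundspeed 145.4 kt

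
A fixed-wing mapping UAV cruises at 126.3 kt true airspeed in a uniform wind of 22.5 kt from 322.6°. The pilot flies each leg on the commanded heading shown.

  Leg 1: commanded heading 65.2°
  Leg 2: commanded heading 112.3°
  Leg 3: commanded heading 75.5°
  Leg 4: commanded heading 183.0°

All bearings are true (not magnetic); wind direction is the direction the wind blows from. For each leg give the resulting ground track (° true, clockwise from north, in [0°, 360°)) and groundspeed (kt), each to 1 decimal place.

Leg 1: heading 65.2°; drift +9.5° → track 74.7°, groundspeed 133.0 kt
Leg 2: heading 112.3°; drift +4.5° → track 116.8°, groundspeed 146.2 kt
Leg 3: heading 75.5°; drift +8.7° → track 84.2°, groundspeed 136.6 kt
Leg 4: heading 183.0°; drift -5.8° → track 177.2°, groundspeed 144.2 kt

Leg 1: track=74.7°, groundspeed=133.0 kt
Leg 2: track=116.8°, groundspeed=146.2 kt
Leg 3: track=84.2°, groundspeed=136.6 kt
Leg 4: track=177.2°, groundspeed=144.2 kt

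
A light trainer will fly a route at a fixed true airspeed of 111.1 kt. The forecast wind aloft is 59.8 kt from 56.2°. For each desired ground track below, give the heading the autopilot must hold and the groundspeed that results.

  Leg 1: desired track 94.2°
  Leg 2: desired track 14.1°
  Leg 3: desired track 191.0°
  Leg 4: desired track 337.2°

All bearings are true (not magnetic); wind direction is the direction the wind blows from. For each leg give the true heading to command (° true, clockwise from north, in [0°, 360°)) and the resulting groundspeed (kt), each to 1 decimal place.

Leg 1: heading=74.8°, groundspeed=57.7 kt
Leg 2: heading=35.3°, groundspeed=59.2 kt
Leg 3: heading=168.5°, groundspeed=144.8 kt
Leg 4: heading=9.1°, groundspeed=82.9 kt

Leg 1: desired track 94.2°; wind correction -19.4° → command heading 74.8°, groundspeed 57.7 kt
Leg 2: desired track 14.1°; wind correction +21.2° → command heading 35.3°, groundspeed 59.2 kt
Leg 3: desired track 191.0°; wind correction -22.5° → command heading 168.5°, groundspeed 144.8 kt
Leg 4: desired track 337.2°; wind correction +31.9° → command heading 9.1°, groundspeed 82.9 kt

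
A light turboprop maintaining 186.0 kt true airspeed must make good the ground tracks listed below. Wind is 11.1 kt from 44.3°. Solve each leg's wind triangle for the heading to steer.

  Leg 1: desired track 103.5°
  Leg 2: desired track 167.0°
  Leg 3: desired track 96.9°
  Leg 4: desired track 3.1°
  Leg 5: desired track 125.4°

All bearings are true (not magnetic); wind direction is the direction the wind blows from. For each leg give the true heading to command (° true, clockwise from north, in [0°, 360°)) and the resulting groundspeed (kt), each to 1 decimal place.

Leg 1: heading=100.6°, groundspeed=180.1 kt
Leg 2: heading=164.1°, groundspeed=191.8 kt
Leg 3: heading=94.2°, groundspeed=179.0 kt
Leg 4: heading=5.4°, groundspeed=177.5 kt
Leg 5: heading=122.0°, groundspeed=184.0 kt

Leg 1: desired track 103.5°; wind correction -2.9° → command heading 100.6°, groundspeed 180.1 kt
Leg 2: desired track 167.0°; wind correction -2.9° → command heading 164.1°, groundspeed 191.8 kt
Leg 3: desired track 96.9°; wind correction -2.7° → command heading 94.2°, groundspeed 179.0 kt
Leg 4: desired track 3.1°; wind correction +2.3° → command heading 5.4°, groundspeed 177.5 kt
Leg 5: desired track 125.4°; wind correction -3.4° → command heading 122.0°, groundspeed 184.0 kt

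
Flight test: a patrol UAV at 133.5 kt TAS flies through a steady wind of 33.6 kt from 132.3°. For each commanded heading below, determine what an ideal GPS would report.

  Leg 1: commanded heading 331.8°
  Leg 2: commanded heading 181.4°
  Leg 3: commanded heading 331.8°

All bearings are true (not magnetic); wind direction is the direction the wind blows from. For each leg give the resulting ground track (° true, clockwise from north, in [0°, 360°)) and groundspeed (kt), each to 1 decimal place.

Leg 1: track=327.9°, groundspeed=165.6 kt
Leg 2: track=194.2°, groundspeed=114.4 kt
Leg 3: track=327.9°, groundspeed=165.6 kt

Leg 1: heading 331.8°; drift -3.9° → track 327.9°, groundspeed 165.6 kt
Leg 2: heading 181.4°; drift +12.8° → track 194.2°, groundspeed 114.4 kt
Leg 3: heading 331.8°; drift -3.9° → track 327.9°, groundspeed 165.6 kt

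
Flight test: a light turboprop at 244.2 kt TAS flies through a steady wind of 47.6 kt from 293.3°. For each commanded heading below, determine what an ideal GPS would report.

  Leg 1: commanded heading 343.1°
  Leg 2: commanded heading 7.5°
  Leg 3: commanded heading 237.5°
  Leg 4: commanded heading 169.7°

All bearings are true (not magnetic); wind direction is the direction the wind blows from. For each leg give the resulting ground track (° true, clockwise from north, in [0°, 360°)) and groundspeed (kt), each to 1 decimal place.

Leg 1: track=352.8°, groundspeed=216.6 kt
Leg 2: track=18.7°, groundspeed=235.7 kt
Leg 3: track=227.2°, groundspeed=221.0 kt
Leg 4: track=161.4°, groundspeed=273.4 kt

Leg 1: heading 343.1°; drift +9.7° → track 352.8°, groundspeed 216.6 kt
Leg 2: heading 7.5°; drift +11.2° → track 18.7°, groundspeed 235.7 kt
Leg 3: heading 237.5°; drift -10.3° → track 227.2°, groundspeed 221.0 kt
Leg 4: heading 169.7°; drift -8.3° → track 161.4°, groundspeed 273.4 kt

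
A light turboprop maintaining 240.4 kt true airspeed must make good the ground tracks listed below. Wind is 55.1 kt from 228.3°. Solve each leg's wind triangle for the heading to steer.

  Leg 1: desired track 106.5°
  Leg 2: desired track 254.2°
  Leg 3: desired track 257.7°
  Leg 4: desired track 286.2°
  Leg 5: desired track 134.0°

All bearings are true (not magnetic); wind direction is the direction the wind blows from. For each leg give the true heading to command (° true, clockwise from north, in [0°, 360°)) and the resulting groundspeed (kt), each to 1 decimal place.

Leg 1: desired track 106.5°; wind correction +11.2° → command heading 117.7°, groundspeed 264.8 kt
Leg 2: desired track 254.2°; wind correction -5.7° → command heading 248.5°, groundspeed 189.6 kt
Leg 3: desired track 257.7°; wind correction -6.5° → command heading 251.2°, groundspeed 190.9 kt
Leg 4: desired track 286.2°; wind correction -11.2° → command heading 275.0°, groundspeed 206.5 kt
Leg 5: desired track 134.0°; wind correction +13.2° → command heading 147.2°, groundspeed 238.2 kt

Leg 1: heading=117.7°, groundspeed=264.8 kt
Leg 2: heading=248.5°, groundspeed=189.6 kt
Leg 3: heading=251.2°, groundspeed=190.9 kt
Leg 4: heading=275.0°, groundspeed=206.5 kt
Leg 5: heading=147.2°, groundspeed=238.2 kt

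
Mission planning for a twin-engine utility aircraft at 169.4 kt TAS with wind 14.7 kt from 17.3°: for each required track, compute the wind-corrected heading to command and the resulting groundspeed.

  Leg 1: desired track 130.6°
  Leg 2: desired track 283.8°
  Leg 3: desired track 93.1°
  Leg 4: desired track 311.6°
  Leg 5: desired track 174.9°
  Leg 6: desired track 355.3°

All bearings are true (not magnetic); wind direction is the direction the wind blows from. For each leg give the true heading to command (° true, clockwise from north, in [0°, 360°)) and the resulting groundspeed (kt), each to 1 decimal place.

Leg 1: heading=126.0°, groundspeed=174.7 kt
Leg 2: heading=288.8°, groundspeed=169.7 kt
Leg 3: heading=88.3°, groundspeed=165.2 kt
Leg 4: heading=316.1°, groundspeed=162.8 kt
Leg 5: heading=173.0°, groundspeed=182.9 kt
Leg 6: heading=357.2°, groundspeed=155.7 kt

Leg 1: desired track 130.6°; wind correction -4.6° → command heading 126.0°, groundspeed 174.7 kt
Leg 2: desired track 283.8°; wind correction +5.0° → command heading 288.8°, groundspeed 169.7 kt
Leg 3: desired track 93.1°; wind correction -4.8° → command heading 88.3°, groundspeed 165.2 kt
Leg 4: desired track 311.6°; wind correction +4.5° → command heading 316.1°, groundspeed 162.8 kt
Leg 5: desired track 174.9°; wind correction -1.9° → command heading 173.0°, groundspeed 182.9 kt
Leg 6: desired track 355.3°; wind correction +1.9° → command heading 357.2°, groundspeed 155.7 kt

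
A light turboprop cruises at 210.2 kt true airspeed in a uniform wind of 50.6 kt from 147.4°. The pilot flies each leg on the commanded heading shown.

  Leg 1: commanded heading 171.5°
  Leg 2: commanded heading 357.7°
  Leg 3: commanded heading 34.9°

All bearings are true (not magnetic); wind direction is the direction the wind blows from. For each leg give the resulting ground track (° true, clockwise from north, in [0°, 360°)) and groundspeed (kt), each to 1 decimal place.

Leg 1: heading 171.5°; drift +7.2° → track 178.7°, groundspeed 165.3 kt
Leg 2: heading 357.7°; drift -5.7° → track 352.0°, groundspeed 255.2 kt
Leg 3: heading 34.9°; drift -11.5° → track 23.4°, groundspeed 234.3 kt

Leg 1: track=178.7°, groundspeed=165.3 kt
Leg 2: track=352.0°, groundspeed=255.2 kt
Leg 3: track=23.4°, groundspeed=234.3 kt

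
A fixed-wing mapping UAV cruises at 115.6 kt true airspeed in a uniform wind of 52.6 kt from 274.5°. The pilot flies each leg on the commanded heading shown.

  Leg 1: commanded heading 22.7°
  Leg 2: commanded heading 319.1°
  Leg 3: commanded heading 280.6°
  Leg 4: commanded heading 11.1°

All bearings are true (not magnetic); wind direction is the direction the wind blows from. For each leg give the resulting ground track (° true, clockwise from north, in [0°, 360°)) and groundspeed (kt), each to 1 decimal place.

Leg 1: track=43.4°, groundspeed=141.2 kt
Leg 2: track=344.4°, groundspeed=86.4 kt
Leg 3: track=285.6°, groundspeed=63.5 kt
Leg 4: track=34.3°, groundspeed=132.4 kt

Leg 1: heading 22.7°; drift +20.7° → track 43.4°, groundspeed 141.2 kt
Leg 2: heading 319.1°; drift +25.3° → track 344.4°, groundspeed 86.4 kt
Leg 3: heading 280.6°; drift +5.0° → track 285.6°, groundspeed 63.5 kt
Leg 4: heading 11.1°; drift +23.2° → track 34.3°, groundspeed 132.4 kt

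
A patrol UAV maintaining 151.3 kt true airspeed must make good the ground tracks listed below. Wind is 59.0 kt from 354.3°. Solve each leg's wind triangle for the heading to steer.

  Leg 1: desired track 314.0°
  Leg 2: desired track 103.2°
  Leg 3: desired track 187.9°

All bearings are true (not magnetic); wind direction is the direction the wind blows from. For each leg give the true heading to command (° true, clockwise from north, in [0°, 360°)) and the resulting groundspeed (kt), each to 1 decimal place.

Leg 1: desired track 314.0°; wind correction +14.6° → command heading 328.6°, groundspeed 101.4 kt
Leg 2: desired track 103.2°; wind correction -21.6° → command heading 81.6°, groundspeed 159.7 kt
Leg 3: desired track 187.9°; wind correction +5.3° → command heading 193.2°, groundspeed 208.0 kt

Leg 1: heading=328.6°, groundspeed=101.4 kt
Leg 2: heading=81.6°, groundspeed=159.7 kt
Leg 3: heading=193.2°, groundspeed=208.0 kt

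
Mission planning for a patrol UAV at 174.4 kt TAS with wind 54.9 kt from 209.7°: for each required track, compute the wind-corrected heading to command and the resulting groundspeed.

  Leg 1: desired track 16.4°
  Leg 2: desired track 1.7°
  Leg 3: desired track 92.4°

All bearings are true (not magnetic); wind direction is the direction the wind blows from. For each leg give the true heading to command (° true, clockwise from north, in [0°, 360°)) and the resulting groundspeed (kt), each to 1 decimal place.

Leg 1: heading=12.2°, groundspeed=227.4 kt
Leg 2: heading=353.2°, groundspeed=221.0 kt
Leg 3: heading=108.6°, groundspeed=192.6 kt

Leg 1: desired track 16.4°; wind correction -4.2° → command heading 12.2°, groundspeed 227.4 kt
Leg 2: desired track 1.7°; wind correction -8.5° → command heading 353.2°, groundspeed 221.0 kt
Leg 3: desired track 92.4°; wind correction +16.2° → command heading 108.6°, groundspeed 192.6 kt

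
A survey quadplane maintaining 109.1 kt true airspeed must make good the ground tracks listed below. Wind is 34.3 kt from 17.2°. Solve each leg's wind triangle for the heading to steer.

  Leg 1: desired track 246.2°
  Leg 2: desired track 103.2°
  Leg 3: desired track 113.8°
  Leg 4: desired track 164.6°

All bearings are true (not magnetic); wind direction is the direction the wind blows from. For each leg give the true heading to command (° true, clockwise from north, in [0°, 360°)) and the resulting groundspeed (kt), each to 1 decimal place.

Leg 1: heading=259.9°, groundspeed=128.5 kt
Leg 2: heading=84.9°, groundspeed=101.2 kt
Leg 3: heading=95.6°, groundspeed=107.6 kt
Leg 4: heading=154.8°, groundspeed=136.4 kt

Leg 1: desired track 246.2°; wind correction +13.7° → command heading 259.9°, groundspeed 128.5 kt
Leg 2: desired track 103.2°; wind correction -18.3° → command heading 84.9°, groundspeed 101.2 kt
Leg 3: desired track 113.8°; wind correction -18.2° → command heading 95.6°, groundspeed 107.6 kt
Leg 4: desired track 164.6°; wind correction -9.8° → command heading 154.8°, groundspeed 136.4 kt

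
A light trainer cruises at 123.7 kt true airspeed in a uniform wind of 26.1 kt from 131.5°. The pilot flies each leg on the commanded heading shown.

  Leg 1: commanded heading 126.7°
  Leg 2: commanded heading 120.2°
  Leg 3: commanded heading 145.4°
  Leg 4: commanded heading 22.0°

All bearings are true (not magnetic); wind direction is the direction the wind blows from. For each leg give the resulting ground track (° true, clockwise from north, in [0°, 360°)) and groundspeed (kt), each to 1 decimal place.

Leg 1: track=125.4°, groundspeed=97.7 kt
Leg 2: track=117.2°, groundspeed=98.2 kt
Leg 3: track=149.0°, groundspeed=98.6 kt
Leg 4: track=11.5°, groundspeed=134.7 kt

Leg 1: heading 126.7°; drift -1.3° → track 125.4°, groundspeed 97.7 kt
Leg 2: heading 120.2°; drift -3.0° → track 117.2°, groundspeed 98.2 kt
Leg 3: heading 145.4°; drift +3.6° → track 149.0°, groundspeed 98.6 kt
Leg 4: heading 22.0°; drift -10.5° → track 11.5°, groundspeed 134.7 kt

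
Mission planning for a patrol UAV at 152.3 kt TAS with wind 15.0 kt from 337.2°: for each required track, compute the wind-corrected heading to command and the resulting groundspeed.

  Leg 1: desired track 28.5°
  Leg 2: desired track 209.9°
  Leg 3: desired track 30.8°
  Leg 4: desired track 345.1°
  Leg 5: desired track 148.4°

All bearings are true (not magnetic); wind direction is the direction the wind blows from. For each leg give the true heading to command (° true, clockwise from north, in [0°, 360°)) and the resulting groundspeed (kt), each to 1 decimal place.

Leg 1: desired track 28.5°; wind correction -4.4° → command heading 24.1°, groundspeed 142.5 kt
Leg 2: desired track 209.9°; wind correction +4.5° → command heading 214.4°, groundspeed 160.9 kt
Leg 3: desired track 30.8°; wind correction -4.5° → command heading 26.3°, groundspeed 142.9 kt
Leg 4: desired track 345.1°; wind correction -0.8° → command heading 344.3°, groundspeed 137.4 kt
Leg 5: desired track 148.4°; wind correction -0.9° → command heading 147.5°, groundspeed 167.1 kt

Leg 1: heading=24.1°, groundspeed=142.5 kt
Leg 2: heading=214.4°, groundspeed=160.9 kt
Leg 3: heading=26.3°, groundspeed=142.9 kt
Leg 4: heading=344.3°, groundspeed=137.4 kt
Leg 5: heading=147.5°, groundspeed=167.1 kt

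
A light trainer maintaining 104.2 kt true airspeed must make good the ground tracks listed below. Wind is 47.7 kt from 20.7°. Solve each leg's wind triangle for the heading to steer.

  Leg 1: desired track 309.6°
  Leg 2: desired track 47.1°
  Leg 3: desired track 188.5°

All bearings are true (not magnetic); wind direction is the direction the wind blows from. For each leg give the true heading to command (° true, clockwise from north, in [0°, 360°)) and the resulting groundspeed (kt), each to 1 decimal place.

Leg 1: heading=335.3°, groundspeed=78.5 kt
Leg 2: heading=35.4°, groundspeed=59.3 kt
Leg 3: heading=182.9°, groundspeed=150.3 kt

Leg 1: desired track 309.6°; wind correction +25.7° → command heading 335.3°, groundspeed 78.5 kt
Leg 2: desired track 47.1°; wind correction -11.7° → command heading 35.4°, groundspeed 59.3 kt
Leg 3: desired track 188.5°; wind correction -5.6° → command heading 182.9°, groundspeed 150.3 kt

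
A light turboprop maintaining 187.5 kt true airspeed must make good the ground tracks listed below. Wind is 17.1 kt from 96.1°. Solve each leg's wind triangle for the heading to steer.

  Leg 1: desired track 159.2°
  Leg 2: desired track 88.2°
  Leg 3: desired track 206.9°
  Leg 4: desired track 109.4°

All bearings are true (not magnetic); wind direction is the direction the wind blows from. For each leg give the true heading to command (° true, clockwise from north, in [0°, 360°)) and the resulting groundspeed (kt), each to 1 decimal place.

Leg 1: heading=154.5°, groundspeed=179.1 kt
Leg 2: heading=88.9°, groundspeed=170.5 kt
Leg 3: heading=202.0°, groundspeed=192.9 kt
Leg 4: heading=108.2°, groundspeed=170.8 kt

Leg 1: desired track 159.2°; wind correction -4.7° → command heading 154.5°, groundspeed 179.1 kt
Leg 2: desired track 88.2°; wind correction +0.7° → command heading 88.9°, groundspeed 170.5 kt
Leg 3: desired track 206.9°; wind correction -4.9° → command heading 202.0°, groundspeed 192.9 kt
Leg 4: desired track 109.4°; wind correction -1.2° → command heading 108.2°, groundspeed 170.8 kt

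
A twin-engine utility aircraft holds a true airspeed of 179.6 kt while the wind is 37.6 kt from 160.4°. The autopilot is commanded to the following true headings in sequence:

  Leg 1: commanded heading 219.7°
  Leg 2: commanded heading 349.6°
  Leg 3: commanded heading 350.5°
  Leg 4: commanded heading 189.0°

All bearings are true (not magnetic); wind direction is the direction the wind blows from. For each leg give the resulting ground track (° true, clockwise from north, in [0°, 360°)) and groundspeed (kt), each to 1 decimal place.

Leg 1: heading 219.7°; drift +11.4° → track 231.1°, groundspeed 163.6 kt
Leg 2: heading 349.6°; drift -1.6° → track 348.0°, groundspeed 216.8 kt
Leg 3: heading 350.5°; drift -1.7° → track 348.8°, groundspeed 216.7 kt
Leg 4: heading 189.0°; drift +7.0° → track 196.0°, groundspeed 147.7 kt

Leg 1: track=231.1°, groundspeed=163.6 kt
Leg 2: track=348.0°, groundspeed=216.8 kt
Leg 3: track=348.8°, groundspeed=216.7 kt
Leg 4: track=196.0°, groundspeed=147.7 kt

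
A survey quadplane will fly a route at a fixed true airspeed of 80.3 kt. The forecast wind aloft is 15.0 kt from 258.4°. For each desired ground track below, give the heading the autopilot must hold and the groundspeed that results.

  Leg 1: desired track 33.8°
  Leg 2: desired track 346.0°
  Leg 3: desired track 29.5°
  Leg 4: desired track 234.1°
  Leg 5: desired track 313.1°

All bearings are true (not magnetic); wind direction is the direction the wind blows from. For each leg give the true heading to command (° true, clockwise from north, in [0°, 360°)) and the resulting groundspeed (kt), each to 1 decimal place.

Leg 1: heading=26.3°, groundspeed=90.3 kt
Leg 2: heading=335.2°, groundspeed=78.3 kt
Leg 3: heading=21.4°, groundspeed=89.4 kt
Leg 4: heading=238.5°, groundspeed=66.4 kt
Leg 5: heading=304.3°, groundspeed=70.7 kt

Leg 1: desired track 33.8°; wind correction -7.5° → command heading 26.3°, groundspeed 90.3 kt
Leg 2: desired track 346.0°; wind correction -10.8° → command heading 335.2°, groundspeed 78.3 kt
Leg 3: desired track 29.5°; wind correction -8.1° → command heading 21.4°, groundspeed 89.4 kt
Leg 4: desired track 234.1°; wind correction +4.4° → command heading 238.5°, groundspeed 66.4 kt
Leg 5: desired track 313.1°; wind correction -8.8° → command heading 304.3°, groundspeed 70.7 kt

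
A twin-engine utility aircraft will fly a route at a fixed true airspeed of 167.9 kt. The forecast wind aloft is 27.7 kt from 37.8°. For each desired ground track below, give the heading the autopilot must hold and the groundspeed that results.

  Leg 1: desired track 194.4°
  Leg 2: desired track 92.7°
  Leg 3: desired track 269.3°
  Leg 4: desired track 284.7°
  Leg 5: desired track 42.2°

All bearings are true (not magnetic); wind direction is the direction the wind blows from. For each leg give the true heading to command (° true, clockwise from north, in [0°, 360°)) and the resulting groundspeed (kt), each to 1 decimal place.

Leg 1: heading=190.6°, groundspeed=193.0 kt
Leg 2: heading=84.9°, groundspeed=150.4 kt
Leg 3: heading=276.7°, groundspeed=183.7 kt
Leg 4: heading=293.4°, groundspeed=176.8 kt
Leg 5: heading=41.5°, groundspeed=140.3 kt

Leg 1: desired track 194.4°; wind correction -3.8° → command heading 190.6°, groundspeed 193.0 kt
Leg 2: desired track 92.7°; wind correction -7.8° → command heading 84.9°, groundspeed 150.4 kt
Leg 3: desired track 269.3°; wind correction +7.4° → command heading 276.7°, groundspeed 183.7 kt
Leg 4: desired track 284.7°; wind correction +8.7° → command heading 293.4°, groundspeed 176.8 kt
Leg 5: desired track 42.2°; wind correction -0.7° → command heading 41.5°, groundspeed 140.3 kt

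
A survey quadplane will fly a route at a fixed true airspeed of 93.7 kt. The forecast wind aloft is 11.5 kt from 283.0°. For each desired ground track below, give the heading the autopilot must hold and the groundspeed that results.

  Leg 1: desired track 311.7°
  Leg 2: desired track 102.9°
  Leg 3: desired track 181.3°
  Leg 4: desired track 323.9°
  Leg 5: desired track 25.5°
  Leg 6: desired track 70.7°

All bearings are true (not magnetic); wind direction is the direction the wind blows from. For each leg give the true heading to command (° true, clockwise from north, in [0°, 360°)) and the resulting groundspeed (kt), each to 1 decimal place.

Leg 1: heading=308.3°, groundspeed=83.4 kt
Leg 2: heading=102.9°, groundspeed=105.2 kt
Leg 3: heading=188.2°, groundspeed=95.4 kt
Leg 4: heading=319.3°, groundspeed=84.7 kt
Leg 5: heading=18.6°, groundspeed=95.5 kt
Leg 6: heading=66.9°, groundspeed=103.2 kt

Leg 1: desired track 311.7°; wind correction -3.4° → command heading 308.3°, groundspeed 83.4 kt
Leg 2: desired track 102.9°; wind correction +0.0° → command heading 102.9°, groundspeed 105.2 kt
Leg 3: desired track 181.3°; wind correction +6.9° → command heading 188.2°, groundspeed 95.4 kt
Leg 4: desired track 323.9°; wind correction -4.6° → command heading 319.3°, groundspeed 84.7 kt
Leg 5: desired track 25.5°; wind correction -6.9° → command heading 18.6°, groundspeed 95.5 kt
Leg 6: desired track 70.7°; wind correction -3.8° → command heading 66.9°, groundspeed 103.2 kt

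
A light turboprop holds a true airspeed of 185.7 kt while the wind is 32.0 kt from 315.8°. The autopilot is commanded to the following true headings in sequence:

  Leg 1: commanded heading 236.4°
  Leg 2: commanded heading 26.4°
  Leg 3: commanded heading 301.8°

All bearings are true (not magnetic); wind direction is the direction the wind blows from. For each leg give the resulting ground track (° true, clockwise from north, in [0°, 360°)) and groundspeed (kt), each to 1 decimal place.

Leg 1: track=226.5°, groundspeed=182.5 kt
Leg 2: track=36.2°, groundspeed=177.7 kt
Leg 3: track=298.9°, groundspeed=154.8 kt

Leg 1: heading 236.4°; drift -9.9° → track 226.5°, groundspeed 182.5 kt
Leg 2: heading 26.4°; drift +9.8° → track 36.2°, groundspeed 177.7 kt
Leg 3: heading 301.8°; drift -2.9° → track 298.9°, groundspeed 154.8 kt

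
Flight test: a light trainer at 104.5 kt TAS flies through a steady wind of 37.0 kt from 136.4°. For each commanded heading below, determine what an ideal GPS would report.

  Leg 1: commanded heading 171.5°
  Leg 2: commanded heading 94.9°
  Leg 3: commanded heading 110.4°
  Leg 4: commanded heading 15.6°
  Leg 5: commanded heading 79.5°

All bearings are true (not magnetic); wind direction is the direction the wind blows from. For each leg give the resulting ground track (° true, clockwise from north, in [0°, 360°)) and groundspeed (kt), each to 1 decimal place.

Leg 1: track=187.5°, groundspeed=77.2 kt
Leg 2: track=77.2°, groundspeed=80.6 kt
Leg 3: track=97.6°, groundspeed=73.1 kt
Leg 4: track=1.2°, groundspeed=127.5 kt
Leg 5: track=59.3°, groundspeed=89.8 kt

Leg 1: heading 171.5°; drift +16.0° → track 187.5°, groundspeed 77.2 kt
Leg 2: heading 94.9°; drift -17.7° → track 77.2°, groundspeed 80.6 kt
Leg 3: heading 110.4°; drift -12.8° → track 97.6°, groundspeed 73.1 kt
Leg 4: heading 15.6°; drift -14.4° → track 1.2°, groundspeed 127.5 kt
Leg 5: heading 79.5°; drift -20.2° → track 59.3°, groundspeed 89.8 kt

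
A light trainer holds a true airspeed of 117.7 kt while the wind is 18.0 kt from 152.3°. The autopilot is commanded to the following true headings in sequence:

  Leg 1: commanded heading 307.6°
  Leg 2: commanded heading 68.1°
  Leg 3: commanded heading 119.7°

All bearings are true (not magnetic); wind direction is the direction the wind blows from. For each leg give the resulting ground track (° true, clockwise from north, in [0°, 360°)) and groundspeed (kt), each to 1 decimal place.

Leg 1: heading 307.6°; drift +3.2° → track 310.8°, groundspeed 134.3 kt
Leg 2: heading 68.1°; drift -8.8° → track 59.3°, groundspeed 117.3 kt
Leg 3: heading 119.7°; drift -5.4° → track 114.3°, groundspeed 103.0 kt

Leg 1: track=310.8°, groundspeed=134.3 kt
Leg 2: track=59.3°, groundspeed=117.3 kt
Leg 3: track=114.3°, groundspeed=103.0 kt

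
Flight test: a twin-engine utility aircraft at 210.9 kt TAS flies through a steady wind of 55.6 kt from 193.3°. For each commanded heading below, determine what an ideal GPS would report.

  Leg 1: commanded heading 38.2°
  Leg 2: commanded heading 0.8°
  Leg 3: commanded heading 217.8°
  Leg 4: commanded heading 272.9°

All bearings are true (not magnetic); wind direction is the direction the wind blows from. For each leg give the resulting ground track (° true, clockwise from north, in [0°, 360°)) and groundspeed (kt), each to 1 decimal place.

Leg 1: track=33.1°, groundspeed=262.4 kt
Leg 2: track=3.4°, groundspeed=265.5 kt
Leg 3: track=226.0°, groundspeed=162.0 kt
Leg 4: track=288.1°, groundspeed=208.2 kt

Leg 1: heading 38.2°; drift -5.1° → track 33.1°, groundspeed 262.4 kt
Leg 2: heading 0.8°; drift +2.6° → track 3.4°, groundspeed 265.5 kt
Leg 3: heading 217.8°; drift +8.2° → track 226.0°, groundspeed 162.0 kt
Leg 4: heading 272.9°; drift +15.2° → track 288.1°, groundspeed 208.2 kt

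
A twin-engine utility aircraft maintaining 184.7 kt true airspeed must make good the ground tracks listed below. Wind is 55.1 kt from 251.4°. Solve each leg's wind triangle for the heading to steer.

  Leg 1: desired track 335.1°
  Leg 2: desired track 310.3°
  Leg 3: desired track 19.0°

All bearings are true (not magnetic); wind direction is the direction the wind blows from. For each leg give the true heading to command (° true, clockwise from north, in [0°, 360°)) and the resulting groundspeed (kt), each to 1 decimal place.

Leg 1: heading=317.9°, groundspeed=170.3 kt
Leg 2: heading=295.5°, groundspeed=150.1 kt
Leg 3: heading=5.3°, groundspeed=213.1 kt

Leg 1: desired track 335.1°; wind correction -17.2° → command heading 317.9°, groundspeed 170.3 kt
Leg 2: desired track 310.3°; wind correction -14.8° → command heading 295.5°, groundspeed 150.1 kt
Leg 3: desired track 19.0°; wind correction -13.7° → command heading 5.3°, groundspeed 213.1 kt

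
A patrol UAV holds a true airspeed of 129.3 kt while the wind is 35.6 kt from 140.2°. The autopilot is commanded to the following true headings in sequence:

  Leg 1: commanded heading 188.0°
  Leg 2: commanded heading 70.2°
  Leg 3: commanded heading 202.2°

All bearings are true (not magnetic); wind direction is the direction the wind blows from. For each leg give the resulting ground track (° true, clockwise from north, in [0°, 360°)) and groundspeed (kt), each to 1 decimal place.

Leg 1: heading 188.0°; drift +14.0° → track 202.0°, groundspeed 108.6 kt
Leg 2: heading 70.2°; drift -15.9° → track 54.3°, groundspeed 121.8 kt
Leg 3: heading 202.2°; drift +15.6° → track 217.8°, groundspeed 116.9 kt

Leg 1: track=202.0°, groundspeed=108.6 kt
Leg 2: track=54.3°, groundspeed=121.8 kt
Leg 3: track=217.8°, groundspeed=116.9 kt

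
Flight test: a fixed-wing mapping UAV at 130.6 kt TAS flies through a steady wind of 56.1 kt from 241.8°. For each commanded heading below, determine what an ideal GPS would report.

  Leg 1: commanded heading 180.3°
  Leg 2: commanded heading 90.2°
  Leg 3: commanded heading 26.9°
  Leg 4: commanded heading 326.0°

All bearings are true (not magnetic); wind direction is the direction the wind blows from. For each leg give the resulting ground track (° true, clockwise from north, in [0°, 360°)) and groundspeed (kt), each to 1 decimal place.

Leg 1: track=154.9°, groundspeed=114.9 kt
Leg 2: track=81.8°, groundspeed=181.9 kt
Leg 3: track=37.2°, groundspeed=179.5 kt
Leg 4: track=350.1°, groundspeed=136.8 kt

Leg 1: heading 180.3°; drift -25.4° → track 154.9°, groundspeed 114.9 kt
Leg 2: heading 90.2°; drift -8.4° → track 81.8°, groundspeed 181.9 kt
Leg 3: heading 26.9°; drift +10.3° → track 37.2°, groundspeed 179.5 kt
Leg 4: heading 326.0°; drift +24.1° → track 350.1°, groundspeed 136.8 kt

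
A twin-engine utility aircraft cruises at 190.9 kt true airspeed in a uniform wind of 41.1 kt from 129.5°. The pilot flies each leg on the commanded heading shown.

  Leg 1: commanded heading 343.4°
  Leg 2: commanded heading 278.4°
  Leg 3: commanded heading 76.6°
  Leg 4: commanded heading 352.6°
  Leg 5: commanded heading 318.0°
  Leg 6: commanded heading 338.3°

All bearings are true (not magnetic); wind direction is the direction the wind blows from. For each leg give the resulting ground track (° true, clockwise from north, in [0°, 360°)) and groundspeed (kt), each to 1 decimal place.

Leg 1: heading 343.4°; drift -5.8° → track 337.6°, groundspeed 226.2 kt
Leg 2: heading 278.4°; drift +5.4° → track 283.8°, groundspeed 227.1 kt
Leg 3: heading 76.6°; drift -11.2° → track 65.4°, groundspeed 169.3 kt
Leg 4: heading 352.6°; drift -7.2° → track 345.4°, groundspeed 222.7 kt
Leg 5: heading 318.0°; drift -1.5° → track 316.5°, groundspeed 231.6 kt
Leg 6: heading 338.3°; drift -5.0° → track 333.3°, groundspeed 227.8 kt

Leg 1: track=337.6°, groundspeed=226.2 kt
Leg 2: track=283.8°, groundspeed=227.1 kt
Leg 3: track=65.4°, groundspeed=169.3 kt
Leg 4: track=345.4°, groundspeed=222.7 kt
Leg 5: track=316.5°, groundspeed=231.6 kt
Leg 6: track=333.3°, groundspeed=227.8 kt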